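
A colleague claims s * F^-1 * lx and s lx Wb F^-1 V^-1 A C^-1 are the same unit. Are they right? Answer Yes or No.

Yes

Left side:
  F = kg⁻¹·m⁻²·s⁴·A².
  So F⁻¹ = kg·m²·s⁻⁴·A⁻².
  lx = m⁻²·cd.
  Combining: s·F⁻¹·lx = s · (kg·m²·s⁻⁴·A⁻²) · (m⁻²·cd) = kg·s⁻³·A⁻²·cd.
Right side:
  lx = m⁻²·cd.
  Wb = kg·m²·s⁻²·A⁻¹.
  F = kg⁻¹·m⁻²·s⁴·A².
  So F⁻¹ = kg·m²·s⁻⁴·A⁻².
  V = kg·m²·s⁻³·A⁻¹.
  So V⁻¹ = kg⁻¹·m⁻²·s³·A.
  C = s·A.
  So C⁻¹ = s⁻¹·A⁻¹.
  Combining: s·lx·Wb·F⁻¹·V⁻¹·A·C⁻¹ = s · (m⁻²·cd) · (kg·m²·s⁻²·A⁻¹) · (kg·m²·s⁻⁴·A⁻²) · (kg⁻¹·m⁻²·s³·A) · A · (s⁻¹·A⁻¹) = kg·s⁻³·A⁻²·cd.
Both reduce to kg·s⁻³·A⁻²·cd.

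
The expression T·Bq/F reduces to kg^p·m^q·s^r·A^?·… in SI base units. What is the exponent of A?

T = Wb/m² (flux density = flux per area),
    = kg·s⁻²·A⁻¹.
Bq = 1/s = s⁻¹ (activity is decays per second).
F = C/V (capacitance = charge per voltage),
    = A·s/(kg·m²·s⁻³·A⁻¹) (substituting C and V),
    = kg⁻¹·m⁻²·s⁴·A².
So F⁻¹ = kg·m²·s⁻⁴·A⁻².
Combining: T·Bq·F⁻¹ = (kg·s⁻²·A⁻¹) · s⁻¹ · (kg·m²·s⁻⁴·A⁻²) = kg²·m²·s⁻⁷·A⁻³.
The exponent of A is -3.

-3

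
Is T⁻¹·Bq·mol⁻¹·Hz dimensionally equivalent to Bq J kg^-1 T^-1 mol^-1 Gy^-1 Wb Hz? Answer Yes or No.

Left side:
  T = kg·s⁻²·A⁻¹.
  So T⁻¹ = kg⁻¹·s²·A.
  Bq = s⁻¹.
  Hz = s⁻¹.
  Combining: T⁻¹·Bq·mol⁻¹·Hz = (kg⁻¹·s²·A) · s⁻¹ · mol⁻¹ · s⁻¹ = kg⁻¹·A·mol⁻¹.
Right side:
  Bq = 1/s = s⁻¹ (activity is decays per second).
  J = N·m (work = force × distance),
      = kg·m²·s⁻².
  T = Wb/m² (flux density = flux per area),
      = kg·s⁻²·A⁻¹.
  So T⁻¹ = kg⁻¹·s²·A.
  Gy = J/kg (absorbed dose = energy per mass),
      = m²·s⁻².
  So Gy⁻¹ = m⁻²·s².
  Wb = V·s (flux: a volt is a weber per second),
      = kg·m²·s⁻²·A⁻¹.
  Hz = 1/s = s⁻¹ (frequency is cycles per second).
  Combining: Bq·J·kg⁻¹·T⁻¹·mol⁻¹·Gy⁻¹·Wb·Hz = s⁻¹ · (kg·m²·s⁻²) · kg⁻¹ · (kg⁻¹·s²·A) · mol⁻¹ · (m⁻²·s²) · (kg·m²·s⁻²·A⁻¹) · s⁻¹ = m²·s⁻²·mol⁻¹.
Left is kg⁻¹·A·mol⁻¹; right is m²·s⁻²·mol⁻¹ — different.

No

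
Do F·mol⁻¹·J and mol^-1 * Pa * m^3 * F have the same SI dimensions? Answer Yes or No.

Left side:
  F = kg⁻¹·m⁻²·s⁴·A².
  J = kg·m²·s⁻².
  Combining: F·mol⁻¹·J = (kg⁻¹·m⁻²·s⁴·A²) · mol⁻¹ · (kg·m²·s⁻²) = s²·A²·mol⁻¹.
Right side:
  Pa = N/m² (pressure = force per area),
      = kg·m⁻¹·s⁻².
  F = C/V (capacitance = charge per voltage),
      = A·s/(kg·m²·s⁻³·A⁻¹) (substituting C and V),
      = kg⁻¹·m⁻²·s⁴·A².
  Combining: mol⁻¹·Pa·m³·F = mol⁻¹ · (kg·m⁻¹·s⁻²) · m³ · (kg⁻¹·m⁻²·s⁴·A²) = s²·A²·mol⁻¹.
Both reduce to s²·A²·mol⁻¹.

Yes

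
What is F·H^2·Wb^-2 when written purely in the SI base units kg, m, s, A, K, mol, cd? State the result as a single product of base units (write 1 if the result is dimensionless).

F = kg⁻¹·m⁻²·s⁴·A².
H = kg·m²·s⁻²·A⁻².
So H² = kg²·m⁴·s⁻⁴·A⁻⁴.
Wb = kg·m²·s⁻²·A⁻¹.
So Wb⁻² = kg⁻²·m⁻⁴·s⁴·A².
Combining: F·H²·Wb⁻² = (kg⁻¹·m⁻²·s⁴·A²) · (kg²·m⁴·s⁻⁴·A⁻⁴) · (kg⁻²·m⁻⁴·s⁴·A²) = kg⁻¹·m⁻²·s⁴.

kg⁻¹·m⁻²·s⁴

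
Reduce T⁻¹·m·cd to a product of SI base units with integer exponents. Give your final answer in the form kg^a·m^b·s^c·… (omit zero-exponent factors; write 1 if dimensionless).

T = Wb/m² (flux density = flux per area),
    = kg·s⁻²·A⁻¹.
So T⁻¹ = kg⁻¹·s²·A.
Combining: T⁻¹·m·cd = (kg⁻¹·s²·A) · m · cd = kg⁻¹·m·s²·A·cd.

kg⁻¹·m·s²·A·cd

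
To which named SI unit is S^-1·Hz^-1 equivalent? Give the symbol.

H

S = 1/Ω (conductance is reciprocal resistance),
    = kg⁻¹·m⁻²·s³·A².
So S⁻¹ = kg·m²·s⁻³·A⁻².
Hz = 1/s = s⁻¹ (frequency is cycles per second).
So Hz⁻¹ = s.
Combining: S⁻¹·Hz⁻¹ = (kg·m²·s⁻³·A⁻²) · s = kg·m²·s⁻²·A⁻².
kg·m²·s⁻²·A⁻² is the base-SI form of the henry.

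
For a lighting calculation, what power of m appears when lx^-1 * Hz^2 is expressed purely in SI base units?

lx = lm/m² (illuminance = luminous flux per area),
    = m⁻²·cd.
So lx⁻¹ = m²·cd⁻¹.
Hz = 1/s = s⁻¹ (frequency is cycles per second).
So Hz² = s⁻².
Combining: lx⁻¹·Hz² = (m²·cd⁻¹) · s⁻² = m²·s⁻²·cd⁻¹.
The exponent of m is 2.

2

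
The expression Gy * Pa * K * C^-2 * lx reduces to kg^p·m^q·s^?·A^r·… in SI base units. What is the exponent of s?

Gy = m²·s⁻².
Pa = kg·m⁻¹·s⁻².
C = s·A.
So C⁻² = s⁻²·A⁻².
lx = m⁻²·cd.
Combining: Gy·Pa·K·C⁻²·lx = (m²·s⁻²) · (kg·m⁻¹·s⁻²) · K · (s⁻²·A⁻²) · (m⁻²·cd) = kg·m⁻¹·s⁻⁶·A⁻²·K·cd.
The exponent of s is -6.

-6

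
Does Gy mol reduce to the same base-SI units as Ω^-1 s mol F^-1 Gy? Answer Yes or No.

Left side:
  Gy = J/kg (absorbed dose = energy per mass),
      = m²·s⁻².
  Combining: Gy·mol = (m²·s⁻²) · mol = m²·s⁻²·mol.
Right side:
  Ω = V/A (resistance = voltage per current),
      = kg·m²·s⁻³·A⁻².
  So Ω⁻¹ = kg⁻¹·m⁻²·s³·A².
  F = C/V (capacitance = charge per voltage),
      = A·s/(kg·m²·s⁻³·A⁻¹) (substituting C and V),
      = kg⁻¹·m⁻²·s⁴·A².
  So F⁻¹ = kg·m²·s⁻⁴·A⁻².
  Gy = J/kg (absorbed dose = energy per mass),
      = m²·s⁻².
  Combining: Ω⁻¹·s·mol·F⁻¹·Gy = (kg⁻¹·m⁻²·s³·A²) · s · mol · (kg·m²·s⁻⁴·A⁻²) · (m²·s⁻²) = m²·s⁻²·mol.
Both reduce to m²·s⁻²·mol.

Yes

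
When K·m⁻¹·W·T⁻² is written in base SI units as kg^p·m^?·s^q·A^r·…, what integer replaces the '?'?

W = J/s (power = energy per time),
    = kg·m²·s⁻³.
T = Wb/m² (flux density = flux per area),
    = kg·s⁻²·A⁻¹.
So T⁻² = kg⁻²·s⁴·A².
Combining: K·m⁻¹·W·T⁻² = K · m⁻¹ · (kg·m²·s⁻³) · (kg⁻²·s⁴·A²) = kg⁻¹·m·s·A²·K.
The exponent of m is 1.

1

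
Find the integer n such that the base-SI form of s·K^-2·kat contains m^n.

kat = mol/s = s⁻¹·mol (catalytic activity).
Combining: s·K⁻²·kat = s · K⁻² · (s⁻¹·mol) = K⁻²·mol.
The exponent of m is 0.

0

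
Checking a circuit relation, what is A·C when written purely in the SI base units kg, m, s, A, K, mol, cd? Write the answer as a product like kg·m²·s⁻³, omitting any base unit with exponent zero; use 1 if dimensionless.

s·A²

C = s·A.
Combining: A·C = A · (s·A) = s·A².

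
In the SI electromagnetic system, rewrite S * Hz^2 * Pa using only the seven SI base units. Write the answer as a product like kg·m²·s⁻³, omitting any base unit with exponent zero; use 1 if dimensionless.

m⁻³·s⁻¹·A²

S = 1/Ω (conductance is reciprocal resistance),
    = kg⁻¹·m⁻²·s³·A².
Hz = 1/s = s⁻¹ (frequency is cycles per second).
So Hz² = s⁻².
Pa = N/m² (pressure = force per area),
    = kg·m⁻¹·s⁻².
Combining: S·Hz²·Pa = (kg⁻¹·m⁻²·s³·A²) · s⁻² · (kg·m⁻¹·s⁻²) = m⁻³·s⁻¹·A².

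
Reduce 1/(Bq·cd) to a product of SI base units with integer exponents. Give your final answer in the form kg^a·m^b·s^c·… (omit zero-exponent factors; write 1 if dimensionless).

s·cd⁻¹

Bq = 1/s = s⁻¹ (activity is decays per second).
So Bq⁻¹ = s.
Combining: Bq⁻¹·cd⁻¹ = s · cd⁻¹ = s·cd⁻¹.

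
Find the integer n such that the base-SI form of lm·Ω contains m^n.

2

lm = cd.
Ω = kg·m²·s⁻³·A⁻².
Combining: lm·Ω = cd · (kg·m²·s⁻³·A⁻²) = kg·m²·s⁻³·A⁻²·cd.
The exponent of m is 2.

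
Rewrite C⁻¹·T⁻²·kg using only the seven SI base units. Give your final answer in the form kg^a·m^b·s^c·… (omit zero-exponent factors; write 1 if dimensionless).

C = A·s = s·A (charge = current × time).
So C⁻¹ = s⁻¹·A⁻¹.
T = Wb/m² (flux density = flux per area),
    = kg·s⁻²·A⁻¹.
So T⁻² = kg⁻²·s⁴·A².
Combining: C⁻¹·T⁻²·kg = (s⁻¹·A⁻¹) · (kg⁻²·s⁴·A²) · kg = kg⁻¹·s³·A.

kg⁻¹·s³·A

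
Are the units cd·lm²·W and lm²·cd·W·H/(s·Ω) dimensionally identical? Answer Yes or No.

Left side:
  lm = cd·sr = cd (luminous flux; sr is dimensionless).
  So lm² = cd².
  W = J/s (power = energy per time),
      = kg·m²·s⁻³.
  Combining: cd·lm²·W = cd · cd² · (kg·m²·s⁻³) = kg·m²·s⁻³·cd³.
Right side:
  lm = cd.
  So lm² = cd².
  W = kg·m²·s⁻³.
  Ω = kg·m²·s⁻³·A⁻².
  So Ω⁻¹ = kg⁻¹·m⁻²·s³·A².
  H = kg·m²·s⁻²·A⁻².
  Combining: lm²·s⁻¹·cd·W·Ω⁻¹·H = cd² · s⁻¹ · cd · (kg·m²·s⁻³) · (kg⁻¹·m⁻²·s³·A²) · (kg·m²·s⁻²·A⁻²) = kg·m²·s⁻³·cd³.
Both reduce to kg·m²·s⁻³·cd³.

Yes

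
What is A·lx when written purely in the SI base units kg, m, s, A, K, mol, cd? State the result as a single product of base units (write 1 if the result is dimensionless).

lx = m⁻²·cd.
Combining: A·lx = A · (m⁻²·cd) = m⁻²·A·cd.

m⁻²·A·cd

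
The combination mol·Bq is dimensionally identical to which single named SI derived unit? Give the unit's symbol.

Bq = 1/s = s⁻¹ (activity is decays per second).
Combining: mol·Bq = mol · s⁻¹ = s⁻¹·mol.
s⁻¹·mol is the base-SI form of the katal.

kat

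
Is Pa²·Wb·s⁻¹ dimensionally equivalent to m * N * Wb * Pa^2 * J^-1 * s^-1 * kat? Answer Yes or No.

Left side:
  Pa = kg·m⁻¹·s⁻².
  So Pa² = kg²·m⁻²·s⁻⁴.
  Wb = kg·m²·s⁻²·A⁻¹.
  Combining: Pa²·Wb·s⁻¹ = (kg²·m⁻²·s⁻⁴) · (kg·m²·s⁻²·A⁻¹) · s⁻¹ = kg³·s⁻⁷·A⁻¹.
Right side:
  N = kg·m·s⁻².
  Wb = kg·m²·s⁻²·A⁻¹.
  Pa = kg·m⁻¹·s⁻².
  So Pa² = kg²·m⁻²·s⁻⁴.
  J = kg·m²·s⁻².
  So J⁻¹ = kg⁻¹·m⁻²·s².
  kat = s⁻¹·mol.
  Combining: m·N·Wb·Pa²·J⁻¹·s⁻¹·kat = m · (kg·m·s⁻²) · (kg·m²·s⁻²·A⁻¹) · (kg²·m⁻²·s⁻⁴) · (kg⁻¹·m⁻²·s²) · s⁻¹ · (s⁻¹·mol) = kg³·s⁻⁸·A⁻¹·mol.
Left is kg³·s⁻⁷·A⁻¹; right is kg³·s⁻⁸·A⁻¹·mol — different.

No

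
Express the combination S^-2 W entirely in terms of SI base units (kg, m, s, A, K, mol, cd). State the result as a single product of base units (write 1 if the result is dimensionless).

S = kg⁻¹·m⁻²·s³·A².
So S⁻² = kg²·m⁴·s⁻⁶·A⁻⁴.
W = kg·m²·s⁻³.
Combining: S⁻²·W = (kg²·m⁴·s⁻⁶·A⁻⁴) · (kg·m²·s⁻³) = kg³·m⁶·s⁻⁹·A⁻⁴.

kg³·m⁶·s⁻⁹·A⁻⁴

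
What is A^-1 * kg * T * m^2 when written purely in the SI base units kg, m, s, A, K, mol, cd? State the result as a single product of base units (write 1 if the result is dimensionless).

kg²·m²·s⁻²·A⁻²

T = Wb/m² (flux density = flux per area),
    = kg·s⁻²·A⁻¹.
Combining: A⁻¹·kg·T·m² = A⁻¹ · kg · (kg·s⁻²·A⁻¹) · m² = kg²·m²·s⁻²·A⁻².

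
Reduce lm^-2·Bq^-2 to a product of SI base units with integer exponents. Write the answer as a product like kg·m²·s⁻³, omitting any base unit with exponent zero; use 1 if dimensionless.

lm = cd.
So lm⁻² = cd⁻².
Bq = s⁻¹.
So Bq⁻² = s².
Combining: lm⁻²·Bq⁻² = cd⁻² · s² = s²·cd⁻².

s²·cd⁻²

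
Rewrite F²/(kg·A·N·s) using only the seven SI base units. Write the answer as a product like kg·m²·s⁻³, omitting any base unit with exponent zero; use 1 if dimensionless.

kg⁻⁴·m⁻⁵·s⁹·A³

F = C/V (capacitance = charge per voltage),
    = A·s/(kg·m²·s⁻³·A⁻¹) (substituting C and V),
    = kg⁻¹·m⁻²·s⁴·A².
So F² = kg⁻²·m⁻⁴·s⁸·A⁴.
N = kg·m/s² = kg·m·s⁻² (force = mass × acceleration).
So N⁻¹ = kg⁻¹·m⁻¹·s².
Combining: F²·kg⁻¹·A⁻¹·N⁻¹·s⁻¹ = (kg⁻²·m⁻⁴·s⁸·A⁴) · kg⁻¹ · A⁻¹ · (kg⁻¹·m⁻¹·s²) · s⁻¹ = kg⁻⁴·m⁻⁵·s⁹·A³.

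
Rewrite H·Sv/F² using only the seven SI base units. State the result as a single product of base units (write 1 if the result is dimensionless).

H = kg·m²·s⁻²·A⁻².
Sv = m²·s⁻².
F = kg⁻¹·m⁻²·s⁴·A².
So F⁻² = kg²·m⁴·s⁻⁸·A⁻⁴.
Combining: H·Sv·F⁻² = (kg·m²·s⁻²·A⁻²) · (m²·s⁻²) · (kg²·m⁴·s⁻⁸·A⁻⁴) = kg³·m⁸·s⁻¹²·A⁻⁶.

kg³·m⁸·s⁻¹²·A⁻⁶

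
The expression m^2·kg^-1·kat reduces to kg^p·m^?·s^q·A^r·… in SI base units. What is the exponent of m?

2

kat = s⁻¹·mol.
Combining: m²·kg⁻¹·kat = m² · kg⁻¹ · (s⁻¹·mol) = kg⁻¹·m²·s⁻¹·mol.
The exponent of m is 2.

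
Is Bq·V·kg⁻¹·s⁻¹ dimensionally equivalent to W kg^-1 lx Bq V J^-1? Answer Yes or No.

No

Left side:
  Bq = s⁻¹.
  V = kg·m²·s⁻³·A⁻¹.
  Combining: Bq·V·kg⁻¹·s⁻¹ = s⁻¹ · (kg·m²·s⁻³·A⁻¹) · kg⁻¹ · s⁻¹ = m²·s⁻⁵·A⁻¹.
Right side:
  W = kg·m²·s⁻³.
  lx = m⁻²·cd.
  Bq = s⁻¹.
  V = kg·m²·s⁻³·A⁻¹.
  J = kg·m²·s⁻².
  So J⁻¹ = kg⁻¹·m⁻²·s².
  Combining: W·kg⁻¹·lx·Bq·V·J⁻¹ = (kg·m²·s⁻³) · kg⁻¹ · (m⁻²·cd) · s⁻¹ · (kg·m²·s⁻³·A⁻¹) · (kg⁻¹·m⁻²·s²) = s⁻⁵·A⁻¹·cd.
Left is m²·s⁻⁵·A⁻¹; right is s⁻⁵·A⁻¹·cd — different.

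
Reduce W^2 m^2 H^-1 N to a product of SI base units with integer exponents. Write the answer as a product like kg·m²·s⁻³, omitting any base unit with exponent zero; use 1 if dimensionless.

W = J/s (power = energy per time),
    = kg·m²·s⁻³.
So W² = kg²·m⁴·s⁻⁶.
H = Wb/A (inductance = flux per current),
    = kg·m²·s⁻²·A⁻².
So H⁻¹ = kg⁻¹·m⁻²·s²·A².
N = kg·m/s² = kg·m·s⁻² (force = mass × acceleration).
Combining: W²·m²·H⁻¹·N = (kg²·m⁴·s⁻⁶) · m² · (kg⁻¹·m⁻²·s²·A²) · (kg·m·s⁻²) = kg²·m⁵·s⁻⁶·A².

kg²·m⁵·s⁻⁶·A²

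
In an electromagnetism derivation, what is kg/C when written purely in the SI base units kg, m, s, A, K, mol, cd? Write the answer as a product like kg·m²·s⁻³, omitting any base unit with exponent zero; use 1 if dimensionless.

kg·s⁻¹·A⁻¹

C = A·s = s·A (charge = current × time).
So C⁻¹ = s⁻¹·A⁻¹.
Combining: kg·C⁻¹ = kg · (s⁻¹·A⁻¹) = kg·s⁻¹·A⁻¹.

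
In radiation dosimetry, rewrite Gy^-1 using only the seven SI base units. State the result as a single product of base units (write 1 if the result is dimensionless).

Gy = J/kg (absorbed dose = energy per mass),
    = m²·s⁻².
So Gy⁻¹ = m⁻²·s².

m⁻²·s²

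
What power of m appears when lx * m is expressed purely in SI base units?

lx = lm/m² (illuminance = luminous flux per area),
    = m⁻²·cd.
Combining: lx·m = (m⁻²·cd) · m = m⁻¹·cd.
The exponent of m is -1.

-1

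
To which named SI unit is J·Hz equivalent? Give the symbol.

J = kg·m²·s⁻².
Hz = s⁻¹.
Combining: J·Hz = (kg·m²·s⁻²) · s⁻¹ = kg·m²·s⁻³.
kg·m²·s⁻³ is the base-SI form of the watt.

W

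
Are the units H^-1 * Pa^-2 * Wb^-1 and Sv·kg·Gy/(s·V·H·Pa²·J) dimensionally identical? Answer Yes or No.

No

Left side:
  H = kg·m²·s⁻²·A⁻².
  So H⁻¹ = kg⁻¹·m⁻²·s²·A².
  Pa = kg·m⁻¹·s⁻².
  So Pa⁻² = kg⁻²·m²·s⁴.
  Wb = kg·m²·s⁻²·A⁻¹.
  So Wb⁻¹ = kg⁻¹·m⁻²·s²·A.
  Combining: H⁻¹·Pa⁻²·Wb⁻¹ = (kg⁻¹·m⁻²·s²·A²) · (kg⁻²·m²·s⁴) · (kg⁻¹·m⁻²·s²·A) = kg⁻⁴·m⁻²·s⁸·A³.
Right side:
  Sv = J/kg (equivalent dose = energy per mass),
      = m²·s⁻².
  V = W/A (potential = power per current),
      = kg·m²·s⁻³·A⁻¹.
  So V⁻¹ = kg⁻¹·m⁻²·s³·A.
  H = Wb/A (inductance = flux per current),
      = kg·m²·s⁻²·A⁻².
  So H⁻¹ = kg⁻¹·m⁻²·s²·A².
  Pa = N/m² (pressure = force per area),
      = kg·m⁻¹·s⁻².
  So Pa⁻² = kg⁻²·m²·s⁴.
  Gy = J/kg (absorbed dose = energy per mass),
      = m²·s⁻².
  J = N·m (work = force × distance),
      = kg·m²·s⁻².
  So J⁻¹ = kg⁻¹·m⁻²·s².
  Combining: Sv·s⁻¹·V⁻¹·H⁻¹·Pa⁻²·kg·Gy·J⁻¹ = (m²·s⁻²) · s⁻¹ · (kg⁻¹·m⁻²·s³·A) · (kg⁻¹·m⁻²·s²·A²) · (kg⁻²·m²·s⁴) · kg · (m²·s⁻²) · (kg⁻¹·m⁻²·s²) = kg⁻⁴·s⁶·A³.
Left is kg⁻⁴·m⁻²·s⁸·A³; right is kg⁻⁴·s⁶·A³ — different.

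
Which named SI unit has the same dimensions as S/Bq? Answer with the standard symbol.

F

S = 1/Ω (conductance is reciprocal resistance),
    = kg⁻¹·m⁻²·s³·A².
Bq = 1/s = s⁻¹ (activity is decays per second).
So Bq⁻¹ = s.
Combining: S·Bq⁻¹ = (kg⁻¹·m⁻²·s³·A²) · s = kg⁻¹·m⁻²·s⁴·A².
kg⁻¹·m⁻²·s⁴·A² is the base-SI form of the farad.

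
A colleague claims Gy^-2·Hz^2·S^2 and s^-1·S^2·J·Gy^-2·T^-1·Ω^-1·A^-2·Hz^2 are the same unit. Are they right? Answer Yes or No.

No

Left side:
  Gy = J/kg (absorbed dose = energy per mass),
      = m²·s⁻².
  So Gy⁻² = m⁻⁴·s⁴.
  Hz = 1/s = s⁻¹ (frequency is cycles per second).
  So Hz² = s⁻².
  S = 1/Ω (conductance is reciprocal resistance),
      = kg⁻¹·m⁻²·s³·A².
  So S² = kg⁻²·m⁻⁴·s⁶·A⁴.
  Combining: Gy⁻²·Hz²·S² = (m⁻⁴·s⁴) · s⁻² · (kg⁻²·m⁻⁴·s⁶·A⁴) = kg⁻²·m⁻⁸·s⁸·A⁴.
Right side:
  S = 1/Ω (conductance is reciprocal resistance),
      = kg⁻¹·m⁻²·s³·A².
  So S² = kg⁻²·m⁻⁴·s⁶·A⁴.
  J = N·m (work = force × distance),
      = kg·m²·s⁻².
  Gy = J/kg (absorbed dose = energy per mass),
      = m²·s⁻².
  So Gy⁻² = m⁻⁴·s⁴.
  T = Wb/m² (flux density = flux per area),
      = kg·s⁻²·A⁻¹.
  So T⁻¹ = kg⁻¹·s²·A.
  Ω = V/A (resistance = voltage per current),
      = kg·m²·s⁻³·A⁻².
  So Ω⁻¹ = kg⁻¹·m⁻²·s³·A².
  Hz = 1/s = s⁻¹ (frequency is cycles per second).
  So Hz² = s⁻².
  Combining: s⁻¹·S²·J·Gy⁻²·T⁻¹·Ω⁻¹·A⁻²·Hz² = s⁻¹ · (kg⁻²·m⁻⁴·s⁶·A⁴) · (kg·m²·s⁻²) · (m⁻⁴·s⁴) · (kg⁻¹·s²·A) · (kg⁻¹·m⁻²·s³·A²) · A⁻² · s⁻² = kg⁻³·m⁻⁸·s¹⁰·A⁵.
Left is kg⁻²·m⁻⁸·s⁸·A⁴; right is kg⁻³·m⁻⁸·s¹⁰·A⁵ — different.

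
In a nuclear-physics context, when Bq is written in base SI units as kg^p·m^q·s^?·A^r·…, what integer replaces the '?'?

Bq = 1/s = s⁻¹ (activity is decays per second).
The exponent of s is -1.

-1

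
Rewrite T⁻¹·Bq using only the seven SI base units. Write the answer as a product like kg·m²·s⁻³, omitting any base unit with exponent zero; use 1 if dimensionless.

kg⁻¹·s·A

T = Wb/m² (flux density = flux per area),
    = kg·s⁻²·A⁻¹.
So T⁻¹ = kg⁻¹·s²·A.
Bq = 1/s = s⁻¹ (activity is decays per second).
Combining: T⁻¹·Bq = (kg⁻¹·s²·A) · s⁻¹ = kg⁻¹·s·A.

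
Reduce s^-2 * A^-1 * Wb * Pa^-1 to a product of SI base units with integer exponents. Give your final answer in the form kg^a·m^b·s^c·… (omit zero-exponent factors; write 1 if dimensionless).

m³·s⁻²·A⁻²

Wb = kg·m²·s⁻²·A⁻¹.
Pa = kg·m⁻¹·s⁻².
So Pa⁻¹ = kg⁻¹·m·s².
Combining: s⁻²·A⁻¹·Wb·Pa⁻¹ = s⁻² · A⁻¹ · (kg·m²·s⁻²·A⁻¹) · (kg⁻¹·m·s²) = m³·s⁻²·A⁻².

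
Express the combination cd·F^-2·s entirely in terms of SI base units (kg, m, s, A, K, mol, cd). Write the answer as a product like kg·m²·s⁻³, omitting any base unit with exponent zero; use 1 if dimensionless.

F = kg⁻¹·m⁻²·s⁴·A².
So F⁻² = kg²·m⁴·s⁻⁸·A⁻⁴.
Combining: cd·F⁻²·s = cd · (kg²·m⁴·s⁻⁸·A⁻⁴) · s = kg²·m⁴·s⁻⁷·A⁻⁴·cd.

kg²·m⁴·s⁻⁷·A⁻⁴·cd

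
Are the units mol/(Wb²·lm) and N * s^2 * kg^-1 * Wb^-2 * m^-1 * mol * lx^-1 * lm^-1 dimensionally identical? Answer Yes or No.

Left side:
  Wb = V·s (flux: a volt is a weber per second),
      = kg·m²·s⁻²·A⁻¹.
  So Wb⁻² = kg⁻²·m⁻⁴·s⁴·A².
  lm = cd·sr = cd (luminous flux; sr is dimensionless).
  So lm⁻¹ = cd⁻¹.
  Combining: Wb⁻²·lm⁻¹·mol = (kg⁻²·m⁻⁴·s⁴·A²) · cd⁻¹ · mol = kg⁻²·m⁻⁴·s⁴·A²·mol·cd⁻¹.
Right side:
  N = kg·m/s² = kg·m·s⁻² (force = mass × acceleration).
  Wb = V·s (flux: a volt is a weber per second),
      = kg·m²·s⁻²·A⁻¹.
  So Wb⁻² = kg⁻²·m⁻⁴·s⁴·A².
  lx = lm/m² (illuminance = luminous flux per area),
      = m⁻²·cd.
  So lx⁻¹ = m²·cd⁻¹.
  lm = cd·sr = cd (luminous flux; sr is dimensionless).
  So lm⁻¹ = cd⁻¹.
  Combining: N·s²·kg⁻¹·Wb⁻²·m⁻¹·mol·lx⁻¹·lm⁻¹ = (kg·m·s⁻²) · s² · kg⁻¹ · (kg⁻²·m⁻⁴·s⁴·A²) · m⁻¹ · mol · (m²·cd⁻¹) · cd⁻¹ = kg⁻²·m⁻²·s⁴·A²·mol·cd⁻².
Left is kg⁻²·m⁻⁴·s⁴·A²·mol·cd⁻¹; right is kg⁻²·m⁻²·s⁴·A²·mol·cd⁻² — different.

No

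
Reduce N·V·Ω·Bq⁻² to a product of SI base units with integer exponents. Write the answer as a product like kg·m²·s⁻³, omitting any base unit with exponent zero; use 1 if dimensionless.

N = kg·m/s² = kg·m·s⁻² (force = mass × acceleration).
V = W/A (potential = power per current),
    = kg·m²·s⁻³·A⁻¹.
Ω = V/A (resistance = voltage per current),
    = kg·m²·s⁻³·A⁻².
Bq = 1/s = s⁻¹ (activity is decays per second).
So Bq⁻² = s².
Combining: N·V·Ω·Bq⁻² = (kg·m·s⁻²) · (kg·m²·s⁻³·A⁻¹) · (kg·m²·s⁻³·A⁻²) · s² = kg³·m⁵·s⁻⁶·A⁻³.

kg³·m⁵·s⁻⁶·A⁻³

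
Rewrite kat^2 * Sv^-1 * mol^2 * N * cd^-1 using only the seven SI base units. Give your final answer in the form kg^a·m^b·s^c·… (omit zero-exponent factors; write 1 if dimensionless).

kg·m⁻¹·s⁻²·mol⁴·cd⁻¹

kat = mol/s = s⁻¹·mol (catalytic activity).
So kat² = s⁻²·mol².
Sv = J/kg (equivalent dose = energy per mass),
    = m²·s⁻².
So Sv⁻¹ = m⁻²·s².
N = kg·m/s² = kg·m·s⁻² (force = mass × acceleration).
Combining: kat²·Sv⁻¹·mol²·N·cd⁻¹ = (s⁻²·mol²) · (m⁻²·s²) · mol² · (kg·m·s⁻²) · cd⁻¹ = kg·m⁻¹·s⁻²·mol⁴·cd⁻¹.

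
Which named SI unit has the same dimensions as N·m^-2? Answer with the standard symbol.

N = kg·m/s² = kg·m·s⁻² (force = mass × acceleration).
Combining: N·m⁻² = (kg·m·s⁻²) · m⁻² = kg·m⁻¹·s⁻².
kg·m⁻¹·s⁻² is the base-SI form of the pascal.

Pa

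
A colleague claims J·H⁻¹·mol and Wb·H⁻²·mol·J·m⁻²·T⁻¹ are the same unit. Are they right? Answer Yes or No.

No

Left side:
  J = N·m (work = force × distance),
      = kg·m²·s⁻².
  H = Wb/A (inductance = flux per current),
      = kg·m²·s⁻²·A⁻².
  So H⁻¹ = kg⁻¹·m⁻²·s²·A².
  Combining: J·H⁻¹·mol = (kg·m²·s⁻²) · (kg⁻¹·m⁻²·s²·A²) · mol = A²·mol.
Right side:
  Wb = kg·m²·s⁻²·A⁻¹.
  H = kg·m²·s⁻²·A⁻².
  So H⁻² = kg⁻²·m⁻⁴·s⁴·A⁴.
  J = kg·m²·s⁻².
  T = kg·s⁻²·A⁻¹.
  So T⁻¹ = kg⁻¹·s²·A.
  Combining: Wb·H⁻²·mol·J·m⁻²·T⁻¹ = (kg·m²·s⁻²·A⁻¹) · (kg⁻²·m⁻⁴·s⁴·A⁴) · mol · (kg·m²·s⁻²) · m⁻² · (kg⁻¹·s²·A) = kg⁻¹·m⁻²·s²·A⁴·mol.
Left is A²·mol; right is kg⁻¹·m⁻²·s²·A⁴·mol — different.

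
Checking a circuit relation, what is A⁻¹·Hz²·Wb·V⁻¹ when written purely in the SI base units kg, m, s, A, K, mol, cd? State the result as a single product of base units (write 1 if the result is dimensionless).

s⁻¹·A⁻¹

Hz = s⁻¹.
So Hz² = s⁻².
Wb = kg·m²·s⁻²·A⁻¹.
V = kg·m²·s⁻³·A⁻¹.
So V⁻¹ = kg⁻¹·m⁻²·s³·A.
Combining: A⁻¹·Hz²·Wb·V⁻¹ = A⁻¹ · s⁻² · (kg·m²·s⁻²·A⁻¹) · (kg⁻¹·m⁻²·s³·A) = s⁻¹·A⁻¹.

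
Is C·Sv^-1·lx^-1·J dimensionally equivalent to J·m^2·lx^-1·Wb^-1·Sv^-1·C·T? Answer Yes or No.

Yes

Left side:
  C = A·s = s·A (charge = current × time).
  Sv = J/kg (equivalent dose = energy per mass),
      = m²·s⁻².
  So Sv⁻¹ = m⁻²·s².
  lx = lm/m² (illuminance = luminous flux per area),
      = m⁻²·cd.
  So lx⁻¹ = m²·cd⁻¹.
  J = N·m (work = force × distance),
      = kg·m²·s⁻².
  Combining: C·Sv⁻¹·lx⁻¹·J = (s·A) · (m⁻²·s²) · (m²·cd⁻¹) · (kg·m²·s⁻²) = kg·m²·s·A·cd⁻¹.
Right side:
  J = N·m (work = force × distance),
      = kg·m²·s⁻².
  lx = lm/m² (illuminance = luminous flux per area),
      = m⁻²·cd.
  So lx⁻¹ = m²·cd⁻¹.
  Wb = V·s (flux: a volt is a weber per second),
      = kg·m²·s⁻²·A⁻¹.
  So Wb⁻¹ = kg⁻¹·m⁻²·s²·A.
  Sv = J/kg (equivalent dose = energy per mass),
      = m²·s⁻².
  So Sv⁻¹ = m⁻²·s².
  C = A·s = s·A (charge = current × time).
  T = Wb/m² (flux density = flux per area),
      = kg·s⁻²·A⁻¹.
  Combining: J·m²·lx⁻¹·Wb⁻¹·Sv⁻¹·C·T = (kg·m²·s⁻²) · m² · (m²·cd⁻¹) · (kg⁻¹·m⁻²·s²·A) · (m⁻²·s²) · (s·A) · (kg·s⁻²·A⁻¹) = kg·m²·s·A·cd⁻¹.
Both reduce to kg·m²·s·A·cd⁻¹.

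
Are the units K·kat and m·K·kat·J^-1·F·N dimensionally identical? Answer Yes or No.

Left side:
  kat = s⁻¹·mol.
  Combining: K·kat = K · (s⁻¹·mol) = s⁻¹·K·mol.
Right side:
  kat = mol/s = s⁻¹·mol (catalytic activity).
  J = N·m (work = force × distance),
      = kg·m²·s⁻².
  So J⁻¹ = kg⁻¹·m⁻²·s².
  F = C/V (capacitance = charge per voltage),
      = A·s/(kg·m²·s⁻³·A⁻¹) (substituting C and V),
      = kg⁻¹·m⁻²·s⁴·A².
  N = kg·m/s² = kg·m·s⁻² (force = mass × acceleration).
  Combining: m·K·kat·J⁻¹·F·N = m · K · (s⁻¹·mol) · (kg⁻¹·m⁻²·s²) · (kg⁻¹·m⁻²·s⁴·A²) · (kg·m·s⁻²) = kg⁻¹·m⁻²·s³·A²·K·mol.
Left is s⁻¹·K·mol; right is kg⁻¹·m⁻²·s³·A²·K·mol — different.

No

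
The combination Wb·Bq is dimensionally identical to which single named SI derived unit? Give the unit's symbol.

Wb = V·s (flux: a volt is a weber per second),
    = kg·m²·s⁻²·A⁻¹.
Bq = 1/s = s⁻¹ (activity is decays per second).
Combining: Wb·Bq = (kg·m²·s⁻²·A⁻¹) · s⁻¹ = kg·m²·s⁻³·A⁻¹.
kg·m²·s⁻³·A⁻¹ is the base-SI form of the volt.

V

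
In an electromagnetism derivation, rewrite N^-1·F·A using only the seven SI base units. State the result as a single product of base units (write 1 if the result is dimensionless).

kg⁻²·m⁻³·s⁶·A³

N = kg·m/s² = kg·m·s⁻² (force = mass × acceleration).
So N⁻¹ = kg⁻¹·m⁻¹·s².
F = C/V (capacitance = charge per voltage),
    = A·s/(kg·m²·s⁻³·A⁻¹) (substituting C and V),
    = kg⁻¹·m⁻²·s⁴·A².
Combining: N⁻¹·F·A = (kg⁻¹·m⁻¹·s²) · (kg⁻¹·m⁻²·s⁴·A²) · A = kg⁻²·m⁻³·s⁶·A³.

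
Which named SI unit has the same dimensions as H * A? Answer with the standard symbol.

Wb

H = kg·m²·s⁻²·A⁻².
Combining: H·A = (kg·m²·s⁻²·A⁻²) · A = kg·m²·s⁻²·A⁻¹.
kg·m²·s⁻²·A⁻¹ is the base-SI form of the weber.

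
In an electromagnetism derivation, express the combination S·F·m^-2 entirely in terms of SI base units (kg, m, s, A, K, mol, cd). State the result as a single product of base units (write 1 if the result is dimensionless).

kg⁻²·m⁻⁶·s⁷·A⁴

S = kg⁻¹·m⁻²·s³·A².
F = kg⁻¹·m⁻²·s⁴·A².
Combining: S·F·m⁻² = (kg⁻¹·m⁻²·s³·A²) · (kg⁻¹·m⁻²·s⁴·A²) · m⁻² = kg⁻²·m⁻⁶·s⁷·A⁴.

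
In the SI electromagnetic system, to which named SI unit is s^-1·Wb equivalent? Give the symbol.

V

Wb = V·s (flux: a volt is a weber per second),
    = kg·m²·s⁻²·A⁻¹.
Combining: s⁻¹·Wb = s⁻¹ · (kg·m²·s⁻²·A⁻¹) = kg·m²·s⁻³·A⁻¹.
kg·m²·s⁻³·A⁻¹ is the base-SI form of the volt.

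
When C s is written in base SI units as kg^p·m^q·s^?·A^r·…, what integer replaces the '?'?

2

C = s·A.
Combining: C·s = (s·A) · s = s²·A.
The exponent of s is 2.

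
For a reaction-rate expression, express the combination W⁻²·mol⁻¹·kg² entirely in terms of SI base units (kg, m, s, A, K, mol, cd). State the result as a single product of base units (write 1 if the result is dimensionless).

W = J/s (power = energy per time),
    = kg·m²·s⁻³.
So W⁻² = kg⁻²·m⁻⁴·s⁶.
Combining: W⁻²·mol⁻¹·kg² = (kg⁻²·m⁻⁴·s⁶) · mol⁻¹ · kg² = m⁻⁴·s⁶·mol⁻¹.

m⁻⁴·s⁶·mol⁻¹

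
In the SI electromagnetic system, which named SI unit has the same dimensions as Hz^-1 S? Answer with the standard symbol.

F

Hz = 1/s = s⁻¹ (frequency is cycles per second).
So Hz⁻¹ = s.
S = 1/Ω (conductance is reciprocal resistance),
    = kg⁻¹·m⁻²·s³·A².
Combining: Hz⁻¹·S = s · (kg⁻¹·m⁻²·s³·A²) = kg⁻¹·m⁻²·s⁴·A².
kg⁻¹·m⁻²·s⁴·A² is the base-SI form of the farad.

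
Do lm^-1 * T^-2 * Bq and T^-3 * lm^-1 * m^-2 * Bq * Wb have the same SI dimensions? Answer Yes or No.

Yes

Left side:
  lm = cd.
  So lm⁻¹ = cd⁻¹.
  T = kg·s⁻²·A⁻¹.
  So T⁻² = kg⁻²·s⁴·A².
  Bq = s⁻¹.
  Combining: lm⁻¹·T⁻²·Bq = cd⁻¹ · (kg⁻²·s⁴·A²) · s⁻¹ = kg⁻²·s³·A²·cd⁻¹.
Right side:
  T = kg·s⁻²·A⁻¹.
  So T⁻³ = kg⁻³·s⁶·A³.
  lm = cd.
  So lm⁻¹ = cd⁻¹.
  Bq = s⁻¹.
  Wb = kg·m²·s⁻²·A⁻¹.
  Combining: T⁻³·lm⁻¹·m⁻²·Bq·Wb = (kg⁻³·s⁶·A³) · cd⁻¹ · m⁻² · s⁻¹ · (kg·m²·s⁻²·A⁻¹) = kg⁻²·s³·A²·cd⁻¹.
Both reduce to kg⁻²·s³·A²·cd⁻¹.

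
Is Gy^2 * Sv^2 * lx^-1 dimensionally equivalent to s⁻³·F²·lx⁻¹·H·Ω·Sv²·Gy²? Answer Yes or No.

Left side:
  Gy = m²·s⁻².
  So Gy² = m⁴·s⁻⁴.
  Sv = m²·s⁻².
  So Sv² = m⁴·s⁻⁴.
  lx = m⁻²·cd.
  So lx⁻¹ = m²·cd⁻¹.
  Combining: Gy²·Sv²·lx⁻¹ = (m⁴·s⁻⁴) · (m⁴·s⁻⁴) · (m²·cd⁻¹) = m¹⁰·s⁻⁸·cd⁻¹.
Right side:
  F = kg⁻¹·m⁻²·s⁴·A².
  So F² = kg⁻²·m⁻⁴·s⁸·A⁴.
  lx = m⁻²·cd.
  So lx⁻¹ = m²·cd⁻¹.
  H = kg·m²·s⁻²·A⁻².
  Ω = kg·m²·s⁻³·A⁻².
  Sv = m²·s⁻².
  So Sv² = m⁴·s⁻⁴.
  Gy = m²·s⁻².
  So Gy² = m⁴·s⁻⁴.
  Combining: s⁻³·F²·lx⁻¹·H·Ω·Sv²·Gy² = s⁻³ · (kg⁻²·m⁻⁴·s⁸·A⁴) · (m²·cd⁻¹) · (kg·m²·s⁻²·A⁻²) · (kg·m²·s⁻³·A⁻²) · (m⁴·s⁻⁴) · (m⁴·s⁻⁴) = m¹⁰·s⁻⁸·cd⁻¹.
Both reduce to m¹⁰·s⁻⁸·cd⁻¹.

Yes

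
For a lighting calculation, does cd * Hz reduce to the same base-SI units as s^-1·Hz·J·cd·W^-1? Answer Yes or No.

Yes

Left side:
  Hz = 1/s = s⁻¹ (frequency is cycles per second).
  Combining: cd·Hz = cd · s⁻¹ = s⁻¹·cd.
Right side:
  Hz = 1/s = s⁻¹ (frequency is cycles per second).
  J = N·m (work = force × distance),
      = kg·m²·s⁻².
  W = J/s (power = energy per time),
      = kg·m²·s⁻³.
  So W⁻¹ = kg⁻¹·m⁻²·s³.
  Combining: s⁻¹·Hz·J·cd·W⁻¹ = s⁻¹ · s⁻¹ · (kg·m²·s⁻²) · cd · (kg⁻¹·m⁻²·s³) = s⁻¹·cd.
Both reduce to s⁻¹·cd.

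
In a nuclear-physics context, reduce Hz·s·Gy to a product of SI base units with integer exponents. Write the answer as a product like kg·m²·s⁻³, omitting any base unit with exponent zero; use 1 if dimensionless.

m²·s⁻²

Hz = s⁻¹.
Gy = m²·s⁻².
Combining: Hz·s·Gy = s⁻¹ · s · (m²·s⁻²) = m²·s⁻².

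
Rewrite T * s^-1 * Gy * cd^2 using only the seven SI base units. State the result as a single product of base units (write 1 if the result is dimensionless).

T = Wb/m² (flux density = flux per area),
    = kg·s⁻²·A⁻¹.
Gy = J/kg (absorbed dose = energy per mass),
    = m²·s⁻².
Combining: T·s⁻¹·Gy·cd² = (kg·s⁻²·A⁻¹) · s⁻¹ · (m²·s⁻²) · cd² = kg·m²·s⁻⁵·A⁻¹·cd².

kg·m²·s⁻⁵·A⁻¹·cd²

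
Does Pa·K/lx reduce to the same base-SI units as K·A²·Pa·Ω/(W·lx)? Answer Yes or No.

Yes

Left side:
  lx = lm/m² (illuminance = luminous flux per area),
      = m⁻²·cd.
  So lx⁻¹ = m²·cd⁻¹.
  Pa = N/m² (pressure = force per area),
      = kg·m⁻¹·s⁻².
  Combining: lx⁻¹·Pa·K = (m²·cd⁻¹) · (kg·m⁻¹·s⁻²) · K = kg·m·s⁻²·K·cd⁻¹.
Right side:
  W = J/s (power = energy per time),
      = kg·m²·s⁻³.
  So W⁻¹ = kg⁻¹·m⁻²·s³.
  Pa = N/m² (pressure = force per area),
      = kg·m⁻¹·s⁻².
  Ω = V/A (resistance = voltage per current),
      = kg·m²·s⁻³·A⁻².
  lx = lm/m² (illuminance = luminous flux per area),
      = m⁻²·cd.
  So lx⁻¹ = m²·cd⁻¹.
  Combining: W⁻¹·K·A²·Pa·Ω·lx⁻¹ = (kg⁻¹·m⁻²·s³) · K · A² · (kg·m⁻¹·s⁻²) · (kg·m²·s⁻³·A⁻²) · (m²·cd⁻¹) = kg·m·s⁻²·K·cd⁻¹.
Both reduce to kg·m·s⁻²·K·cd⁻¹.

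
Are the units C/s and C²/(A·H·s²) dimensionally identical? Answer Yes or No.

Left side:
  C = A·s = s·A (charge = current × time).
  Combining: C·s⁻¹ = (s·A) · s⁻¹ = A.
Right side:
  C = s·A.
  So C² = s²·A².
  H = kg·m²·s⁻²·A⁻².
  So H⁻¹ = kg⁻¹·m⁻²·s²·A².
  Combining: A⁻¹·C²·H⁻¹·s⁻² = A⁻¹ · (s²·A²) · (kg⁻¹·m⁻²·s²·A²) · s⁻² = kg⁻¹·m⁻²·s²·A³.
Left is A; right is kg⁻¹·m⁻²·s²·A³ — different.

No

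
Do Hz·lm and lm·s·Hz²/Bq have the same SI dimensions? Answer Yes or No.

No

Left side:
  Hz = 1/s = s⁻¹ (frequency is cycles per second).
  lm = cd·sr = cd (luminous flux; sr is dimensionless).
  Combining: Hz·lm = s⁻¹ · cd = s⁻¹·cd.
Right side:
  lm = cd·sr = cd (luminous flux; sr is dimensionless).
  Bq = 1/s = s⁻¹ (activity is decays per second).
  So Bq⁻¹ = s.
  Hz = 1/s = s⁻¹ (frequency is cycles per second).
  So Hz² = s⁻².
  Combining: lm·Bq⁻¹·s·Hz² = cd · s · s · s⁻² = cd.
Left is s⁻¹·cd; right is cd — different.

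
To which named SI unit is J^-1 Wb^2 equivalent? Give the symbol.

J = N·m (work = force × distance),
    = kg·m²·s⁻².
So J⁻¹ = kg⁻¹·m⁻²·s².
Wb = V·s (flux: a volt is a weber per second),
    = kg·m²·s⁻²·A⁻¹.
So Wb² = kg²·m⁴·s⁻⁴·A⁻².
Combining: J⁻¹·Wb² = (kg⁻¹·m⁻²·s²) · (kg²·m⁴·s⁻⁴·A⁻²) = kg·m²·s⁻²·A⁻².
kg·m²·s⁻²·A⁻² is the base-SI form of the henry.

H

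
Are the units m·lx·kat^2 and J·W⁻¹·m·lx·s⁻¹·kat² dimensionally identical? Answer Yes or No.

Yes

Left side:
  lx = m⁻²·cd.
  kat = s⁻¹·mol.
  So kat² = s⁻²·mol².
  Combining: m·lx·kat² = m · (m⁻²·cd) · (s⁻²·mol²) = m⁻¹·s⁻²·mol²·cd.
Right side:
  J = N·m (work = force × distance),
      = kg·m²·s⁻².
  W = J/s (power = energy per time),
      = kg·m²·s⁻³.
  So W⁻¹ = kg⁻¹·m⁻²·s³.
  lx = lm/m² (illuminance = luminous flux per area),
      = m⁻²·cd.
  kat = mol/s = s⁻¹·mol (catalytic activity).
  So kat² = s⁻²·mol².
  Combining: J·W⁻¹·m·lx·s⁻¹·kat² = (kg·m²·s⁻²) · (kg⁻¹·m⁻²·s³) · m · (m⁻²·cd) · s⁻¹ · (s⁻²·mol²) = m⁻¹·s⁻²·mol²·cd.
Both reduce to m⁻¹·s⁻²·mol²·cd.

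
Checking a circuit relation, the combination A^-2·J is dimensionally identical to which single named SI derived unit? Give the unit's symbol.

H

J = N·m (work = force × distance),
    = kg·m²·s⁻².
Combining: A⁻²·J = A⁻² · (kg·m²·s⁻²) = kg·m²·s⁻²·A⁻².
kg·m²·s⁻²·A⁻² is the base-SI form of the henry.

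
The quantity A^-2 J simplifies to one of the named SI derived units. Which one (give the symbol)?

J = N·m (work = force × distance),
    = kg·m²·s⁻².
Combining: A⁻²·J = A⁻² · (kg·m²·s⁻²) = kg·m²·s⁻²·A⁻².
kg·m²·s⁻²·A⁻² is the base-SI form of the henry.

H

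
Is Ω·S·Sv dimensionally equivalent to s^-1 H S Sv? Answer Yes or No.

Yes

Left side:
  Ω = kg·m²·s⁻³·A⁻².
  S = kg⁻¹·m⁻²·s³·A².
  Sv = m²·s⁻².
  Combining: Ω·S·Sv = (kg·m²·s⁻³·A⁻²) · (kg⁻¹·m⁻²·s³·A²) · (m²·s⁻²) = m²·s⁻².
Right side:
  H = kg·m²·s⁻²·A⁻².
  S = kg⁻¹·m⁻²·s³·A².
  Sv = m²·s⁻².
  Combining: s⁻¹·H·S·Sv = s⁻¹ · (kg·m²·s⁻²·A⁻²) · (kg⁻¹·m⁻²·s³·A²) · (m²·s⁻²) = m²·s⁻².
Both reduce to m²·s⁻².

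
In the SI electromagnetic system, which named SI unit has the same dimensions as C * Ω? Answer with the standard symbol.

C = A·s = s·A (charge = current × time).
Ω = V/A (resistance = voltage per current),
    = kg·m²·s⁻³·A⁻².
Combining: C·Ω = (s·A) · (kg·m²·s⁻³·A⁻²) = kg·m²·s⁻²·A⁻¹.
kg·m²·s⁻²·A⁻¹ is the base-SI form of the weber.

Wb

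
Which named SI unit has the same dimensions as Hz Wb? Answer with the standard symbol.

V

Hz = s⁻¹.
Wb = kg·m²·s⁻²·A⁻¹.
Combining: Hz·Wb = s⁻¹ · (kg·m²·s⁻²·A⁻¹) = kg·m²·s⁻³·A⁻¹.
kg·m²·s⁻³·A⁻¹ is the base-SI form of the volt.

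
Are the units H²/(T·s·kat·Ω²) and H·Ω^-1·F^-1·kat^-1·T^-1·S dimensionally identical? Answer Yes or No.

Left side:
  H = Wb/A (inductance = flux per current),
      = kg·m²·s⁻²·A⁻².
  So H² = kg²·m⁴·s⁻⁴·A⁻⁴.
  T = Wb/m² (flux density = flux per area),
      = kg·s⁻²·A⁻¹.
  So T⁻¹ = kg⁻¹·s²·A.
  kat = mol/s = s⁻¹·mol (catalytic activity).
  So kat⁻¹ = s·mol⁻¹.
  Ω = V/A (resistance = voltage per current),
      = kg·m²·s⁻³·A⁻².
  So Ω⁻² = kg⁻²·m⁻⁴·s⁶·A⁴.
  Combining: H²·T⁻¹·s⁻¹·kat⁻¹·Ω⁻² = (kg²·m⁴·s⁻⁴·A⁻⁴) · (kg⁻¹·s²·A) · s⁻¹ · (s·mol⁻¹) · (kg⁻²·m⁻⁴·s⁶·A⁴) = kg⁻¹·s⁴·A·mol⁻¹.
Right side:
  H = kg·m²·s⁻²·A⁻².
  Ω = kg·m²·s⁻³·A⁻².
  So Ω⁻¹ = kg⁻¹·m⁻²·s³·A².
  F = kg⁻¹·m⁻²·s⁴·A².
  So F⁻¹ = kg·m²·s⁻⁴·A⁻².
  kat = s⁻¹·mol.
  So kat⁻¹ = s·mol⁻¹.
  T = kg·s⁻²·A⁻¹.
  So T⁻¹ = kg⁻¹·s²·A.
  S = kg⁻¹·m⁻²·s³·A².
  Combining: H·Ω⁻¹·F⁻¹·kat⁻¹·T⁻¹·S = (kg·m²·s⁻²·A⁻²) · (kg⁻¹·m⁻²·s³·A²) · (kg·m²·s⁻⁴·A⁻²) · (s·mol⁻¹) · (kg⁻¹·s²·A) · (kg⁻¹·m⁻²·s³·A²) = kg⁻¹·s³·A·mol⁻¹.
Left is kg⁻¹·s⁴·A·mol⁻¹; right is kg⁻¹·s³·A·mol⁻¹ — different.

No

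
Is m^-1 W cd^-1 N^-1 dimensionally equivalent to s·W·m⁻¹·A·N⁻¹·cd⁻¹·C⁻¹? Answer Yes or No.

Left side:
  W = J/s (power = energy per time),
      = kg·m²·s⁻³.
  N = kg·m/s² = kg·m·s⁻² (force = mass × acceleration).
  So N⁻¹ = kg⁻¹·m⁻¹·s².
  Combining: m⁻¹·W·cd⁻¹·N⁻¹ = m⁻¹ · (kg·m²·s⁻³) · cd⁻¹ · (kg⁻¹·m⁻¹·s²) = s⁻¹·cd⁻¹.
Right side:
  W = J/s (power = energy per time),
      = kg·m²·s⁻³.
  N = kg·m/s² = kg·m·s⁻² (force = mass × acceleration).
  So N⁻¹ = kg⁻¹·m⁻¹·s².
  C = A·s = s·A (charge = current × time).
  So C⁻¹ = s⁻¹·A⁻¹.
  Combining: s·W·m⁻¹·A·N⁻¹·cd⁻¹·C⁻¹ = s · (kg·m²·s⁻³) · m⁻¹ · A · (kg⁻¹·m⁻¹·s²) · cd⁻¹ · (s⁻¹·A⁻¹) = s⁻¹·cd⁻¹.
Both reduce to s⁻¹·cd⁻¹.

Yes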